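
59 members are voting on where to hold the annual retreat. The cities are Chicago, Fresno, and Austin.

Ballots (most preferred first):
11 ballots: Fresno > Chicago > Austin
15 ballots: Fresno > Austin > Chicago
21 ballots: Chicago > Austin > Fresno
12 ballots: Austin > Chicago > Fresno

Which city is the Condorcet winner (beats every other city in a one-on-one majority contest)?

Chicago

Chicago vs Fresno: 33–26
Chicago vs Austin: 32–27
Chicago beats every other city.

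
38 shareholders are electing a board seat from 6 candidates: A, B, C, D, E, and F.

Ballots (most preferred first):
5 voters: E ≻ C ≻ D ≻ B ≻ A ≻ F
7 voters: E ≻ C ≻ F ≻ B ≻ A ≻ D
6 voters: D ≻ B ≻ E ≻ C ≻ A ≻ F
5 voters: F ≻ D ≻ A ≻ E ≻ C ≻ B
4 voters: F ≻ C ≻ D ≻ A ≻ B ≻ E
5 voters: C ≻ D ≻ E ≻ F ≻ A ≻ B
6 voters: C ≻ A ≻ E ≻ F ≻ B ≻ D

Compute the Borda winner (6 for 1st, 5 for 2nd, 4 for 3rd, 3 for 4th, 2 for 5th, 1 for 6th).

A: 5×2 + 7×2 + 6×2 + 5×4 + 4×3 + 5×2 + 6×5 = 108
B: 5×3 + 7×3 + 6×5 + 5×1 + 4×2 + 5×1 + 6×2 = 96
C: 5×5 + 7×5 + 6×3 + 5×2 + 4×5 + 5×6 + 6×6 = 174
D: 5×4 + 7×1 + 6×6 + 5×5 + 4×4 + 5×5 + 6×1 = 135
E: 5×6 + 7×6 + 6×4 + 5×3 + 4×1 + 5×4 + 6×4 = 159
F: 5×1 + 7×4 + 6×1 + 5×6 + 4×6 + 5×3 + 6×3 = 126

C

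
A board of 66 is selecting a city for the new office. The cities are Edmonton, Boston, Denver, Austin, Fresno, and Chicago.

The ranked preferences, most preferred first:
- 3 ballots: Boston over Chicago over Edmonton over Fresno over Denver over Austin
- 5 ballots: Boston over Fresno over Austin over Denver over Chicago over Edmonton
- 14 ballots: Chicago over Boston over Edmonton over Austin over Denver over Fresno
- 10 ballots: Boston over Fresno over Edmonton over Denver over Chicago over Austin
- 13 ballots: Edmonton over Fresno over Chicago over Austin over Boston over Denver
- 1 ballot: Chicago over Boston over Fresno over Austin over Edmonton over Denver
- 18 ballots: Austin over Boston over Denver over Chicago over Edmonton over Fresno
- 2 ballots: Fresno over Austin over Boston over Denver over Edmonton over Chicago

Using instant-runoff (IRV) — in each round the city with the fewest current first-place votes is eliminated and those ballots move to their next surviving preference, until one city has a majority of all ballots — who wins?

Chicago

Round 1: Edmonton 13, Boston 18, Denver 0, Austin 18, Fresno 2, Chicago 15. Denver eliminated.
Round 2: Edmonton 13, Boston 18, Austin 18, Fresno 2, Chicago 15. Fresno eliminated.
Round 3: Edmonton 13, Boston 18, Austin 20, Chicago 15. Edmonton eliminated.
Round 4: Boston 18, Austin 20, Chicago 28. Boston eliminated.
Round 5: Austin 25, Chicago 41. Chicago has a majority (≥34).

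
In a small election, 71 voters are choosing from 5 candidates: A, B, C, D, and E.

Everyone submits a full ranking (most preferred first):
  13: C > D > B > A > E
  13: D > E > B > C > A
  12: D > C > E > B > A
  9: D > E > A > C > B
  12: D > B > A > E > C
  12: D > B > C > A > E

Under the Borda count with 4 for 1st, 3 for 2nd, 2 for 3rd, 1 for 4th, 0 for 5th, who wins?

A: 13×1 + 13×0 + 12×0 + 9×2 + 12×2 + 12×1 = 67
B: 13×2 + 13×2 + 12×1 + 9×0 + 12×3 + 12×3 = 136
C: 13×4 + 13×1 + 12×3 + 9×1 + 12×0 + 12×2 = 134
D: 13×3 + 13×4 + 12×4 + 9×4 + 12×4 + 12×4 = 271
E: 13×0 + 13×3 + 12×2 + 9×3 + 12×1 + 12×0 = 102

D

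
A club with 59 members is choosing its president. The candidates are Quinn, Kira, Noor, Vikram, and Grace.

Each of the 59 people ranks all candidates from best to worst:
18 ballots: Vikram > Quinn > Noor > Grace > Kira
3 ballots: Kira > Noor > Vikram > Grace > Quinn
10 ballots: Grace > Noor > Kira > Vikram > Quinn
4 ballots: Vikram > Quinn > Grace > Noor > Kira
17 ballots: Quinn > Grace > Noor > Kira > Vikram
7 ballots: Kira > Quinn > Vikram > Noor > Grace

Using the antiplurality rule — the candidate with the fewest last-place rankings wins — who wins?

Noor

Last-place votes: Quinn 13, Kira 22, Noor 0, Vikram 17, Grace 7.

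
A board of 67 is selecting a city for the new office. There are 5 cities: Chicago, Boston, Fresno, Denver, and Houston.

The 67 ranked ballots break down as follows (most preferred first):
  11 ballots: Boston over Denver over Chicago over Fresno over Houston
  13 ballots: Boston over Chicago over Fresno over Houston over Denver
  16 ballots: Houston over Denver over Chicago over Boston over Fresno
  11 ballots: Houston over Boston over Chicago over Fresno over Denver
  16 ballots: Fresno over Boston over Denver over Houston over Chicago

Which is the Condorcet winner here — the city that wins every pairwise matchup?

Boston

Boston vs Chicago: 51–16
Boston vs Fresno: 51–16
Boston vs Denver: 51–16
Boston vs Houston: 40–27
Boston beats every other city.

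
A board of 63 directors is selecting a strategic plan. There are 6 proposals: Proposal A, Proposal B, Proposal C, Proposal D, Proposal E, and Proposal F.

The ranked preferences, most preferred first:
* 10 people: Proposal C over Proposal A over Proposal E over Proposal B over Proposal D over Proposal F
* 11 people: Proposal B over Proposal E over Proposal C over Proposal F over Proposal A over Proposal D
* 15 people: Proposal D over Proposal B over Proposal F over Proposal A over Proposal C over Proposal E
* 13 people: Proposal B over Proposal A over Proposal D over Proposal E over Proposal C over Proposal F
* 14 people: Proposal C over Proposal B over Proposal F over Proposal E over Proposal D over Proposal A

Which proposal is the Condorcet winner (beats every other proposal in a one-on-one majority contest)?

Proposal B

Proposal B vs Proposal A: 53–10
Proposal B vs Proposal C: 39–24
Proposal B vs Proposal D: 48–15
Proposal B vs Proposal E: 53–10
Proposal B vs Proposal F: 63–0
Proposal B beats every other proposal.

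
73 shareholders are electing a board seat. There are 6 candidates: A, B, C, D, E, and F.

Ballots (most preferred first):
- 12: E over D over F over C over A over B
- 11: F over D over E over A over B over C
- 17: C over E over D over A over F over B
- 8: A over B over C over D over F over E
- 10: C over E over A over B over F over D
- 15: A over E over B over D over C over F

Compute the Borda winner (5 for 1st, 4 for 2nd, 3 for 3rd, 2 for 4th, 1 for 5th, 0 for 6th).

A: 12×1 + 11×2 + 17×2 + 8×5 + 10×3 + 15×5 = 213
B: 12×0 + 11×1 + 17×0 + 8×4 + 10×2 + 15×3 = 108
C: 12×2 + 11×0 + 17×5 + 8×3 + 10×5 + 15×1 = 198
D: 12×4 + 11×4 + 17×3 + 8×2 + 10×0 + 15×2 = 189
E: 12×5 + 11×3 + 17×4 + 8×0 + 10×4 + 15×4 = 261
F: 12×3 + 11×5 + 17×1 + 8×1 + 10×1 + 15×0 = 126

E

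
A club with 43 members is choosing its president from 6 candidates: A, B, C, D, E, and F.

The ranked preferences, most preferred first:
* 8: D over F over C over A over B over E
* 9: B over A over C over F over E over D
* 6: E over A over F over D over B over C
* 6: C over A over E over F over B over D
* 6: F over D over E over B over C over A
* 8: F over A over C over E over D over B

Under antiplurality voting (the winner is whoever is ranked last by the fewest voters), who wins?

Last-place votes: A 6, B 8, C 6, D 15, E 8, F 0.

F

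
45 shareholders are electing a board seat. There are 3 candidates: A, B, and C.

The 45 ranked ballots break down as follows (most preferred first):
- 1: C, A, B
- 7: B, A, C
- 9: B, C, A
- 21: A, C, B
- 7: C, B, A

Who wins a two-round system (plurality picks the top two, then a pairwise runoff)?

B

Round 1 first-place votes: A 21, B 16, C 8. A and B advance.
Runoff: A is ranked above B on 22 ballots, B above A on 23.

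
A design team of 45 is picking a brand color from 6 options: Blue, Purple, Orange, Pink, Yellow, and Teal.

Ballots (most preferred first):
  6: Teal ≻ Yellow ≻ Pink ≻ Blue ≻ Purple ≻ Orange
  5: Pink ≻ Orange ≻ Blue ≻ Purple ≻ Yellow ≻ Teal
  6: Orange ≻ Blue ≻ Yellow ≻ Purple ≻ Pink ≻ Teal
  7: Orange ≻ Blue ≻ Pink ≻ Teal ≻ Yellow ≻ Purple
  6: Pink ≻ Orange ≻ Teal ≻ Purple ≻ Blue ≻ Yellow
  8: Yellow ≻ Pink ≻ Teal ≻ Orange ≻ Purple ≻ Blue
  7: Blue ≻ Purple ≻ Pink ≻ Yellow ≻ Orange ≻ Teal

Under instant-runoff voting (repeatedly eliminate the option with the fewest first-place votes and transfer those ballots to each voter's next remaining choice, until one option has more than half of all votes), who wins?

Round 1: Blue 7, Purple 0, Orange 13, Pink 11, Yellow 8, Teal 6. Purple eliminated.
Round 2: Blue 7, Orange 13, Pink 11, Yellow 8, Teal 6. Teal eliminated.
Round 3: Blue 7, Orange 13, Pink 11, Yellow 14. Blue eliminated.
Round 4: Orange 13, Pink 18, Yellow 14. Orange eliminated.
Round 5: Pink 25, Yellow 20. Pink has a majority (≥23).

Pink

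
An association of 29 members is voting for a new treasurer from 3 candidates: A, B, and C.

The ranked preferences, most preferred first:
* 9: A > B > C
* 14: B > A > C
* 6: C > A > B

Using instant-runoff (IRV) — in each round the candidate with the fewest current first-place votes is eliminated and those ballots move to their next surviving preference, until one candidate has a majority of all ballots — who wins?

Round 1: A 9, B 14, C 6. C eliminated.
Round 2: A 15, B 14. A has a majority (≥15).

A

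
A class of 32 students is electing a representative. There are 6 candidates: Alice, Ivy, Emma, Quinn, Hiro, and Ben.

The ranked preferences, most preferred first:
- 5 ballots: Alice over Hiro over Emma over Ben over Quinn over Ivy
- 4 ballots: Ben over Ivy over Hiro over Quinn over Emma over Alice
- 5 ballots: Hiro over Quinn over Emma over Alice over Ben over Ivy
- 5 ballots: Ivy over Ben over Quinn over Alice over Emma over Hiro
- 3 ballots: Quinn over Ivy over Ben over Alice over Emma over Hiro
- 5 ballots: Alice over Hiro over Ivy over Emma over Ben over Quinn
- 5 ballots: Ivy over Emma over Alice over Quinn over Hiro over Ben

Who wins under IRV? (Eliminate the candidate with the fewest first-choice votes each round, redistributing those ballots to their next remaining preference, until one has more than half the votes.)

Round 1: Alice 10, Ivy 10, Emma 0, Quinn 3, Hiro 5, Ben 4. Emma eliminated.
Round 2: Alice 10, Ivy 10, Quinn 3, Hiro 5, Ben 4. Quinn eliminated.
Round 3: Alice 10, Ivy 13, Hiro 5, Ben 4. Ben eliminated.
Round 4: Alice 10, Ivy 17, Hiro 5. Ivy has a majority (≥17).

Ivy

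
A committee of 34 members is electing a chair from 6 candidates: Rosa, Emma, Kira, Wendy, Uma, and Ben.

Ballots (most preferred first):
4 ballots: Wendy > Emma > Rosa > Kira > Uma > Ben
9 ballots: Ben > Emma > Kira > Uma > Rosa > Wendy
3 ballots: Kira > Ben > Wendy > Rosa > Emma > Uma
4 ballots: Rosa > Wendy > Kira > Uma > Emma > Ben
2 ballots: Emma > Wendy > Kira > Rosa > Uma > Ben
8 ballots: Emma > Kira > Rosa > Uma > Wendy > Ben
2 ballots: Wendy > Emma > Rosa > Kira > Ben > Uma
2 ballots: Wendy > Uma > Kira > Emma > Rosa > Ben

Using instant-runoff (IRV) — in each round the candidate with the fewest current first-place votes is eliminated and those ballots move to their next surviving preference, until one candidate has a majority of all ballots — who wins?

Round 1: Rosa 4, Emma 10, Kira 3, Wendy 8, Uma 0, Ben 9. Uma eliminated.
Round 2: Rosa 4, Emma 10, Kira 3, Wendy 8, Ben 9. Kira eliminated.
Round 3: Rosa 4, Emma 10, Wendy 8, Ben 12. Rosa eliminated.
Round 4: Emma 10, Wendy 12, Ben 12. Emma eliminated.
Round 5: Wendy 22, Ben 12. Wendy has a majority (≥18).

Wendy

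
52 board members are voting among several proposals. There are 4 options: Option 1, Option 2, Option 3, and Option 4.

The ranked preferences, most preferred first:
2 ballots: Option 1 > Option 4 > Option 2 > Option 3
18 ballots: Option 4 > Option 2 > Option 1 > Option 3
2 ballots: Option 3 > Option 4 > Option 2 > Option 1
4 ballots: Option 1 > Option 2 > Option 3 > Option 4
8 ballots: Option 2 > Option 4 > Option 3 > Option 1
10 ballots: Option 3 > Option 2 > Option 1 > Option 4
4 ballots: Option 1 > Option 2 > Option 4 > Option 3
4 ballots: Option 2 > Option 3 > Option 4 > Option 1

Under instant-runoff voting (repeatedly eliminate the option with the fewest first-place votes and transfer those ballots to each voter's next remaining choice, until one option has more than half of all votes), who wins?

Option 2

Round 1: Option 1 10, Option 2 12, Option 3 12, Option 4 18. Option 1 eliminated.
Round 2: Option 2 20, Option 3 12, Option 4 20. Option 3 eliminated.
Round 3: Option 2 30, Option 4 22. Option 2 has a majority (≥27).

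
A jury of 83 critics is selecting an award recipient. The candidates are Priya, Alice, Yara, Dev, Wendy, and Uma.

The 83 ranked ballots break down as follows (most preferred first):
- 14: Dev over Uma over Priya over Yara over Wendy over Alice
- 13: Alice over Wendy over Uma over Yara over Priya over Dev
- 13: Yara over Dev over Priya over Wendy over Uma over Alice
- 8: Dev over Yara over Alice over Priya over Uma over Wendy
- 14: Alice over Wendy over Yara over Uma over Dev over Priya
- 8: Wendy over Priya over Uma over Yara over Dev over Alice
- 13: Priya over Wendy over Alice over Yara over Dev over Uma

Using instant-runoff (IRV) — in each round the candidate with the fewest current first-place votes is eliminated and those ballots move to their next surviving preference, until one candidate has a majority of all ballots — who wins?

Dev

Round 1: Priya 13, Alice 27, Yara 13, Dev 22, Wendy 8, Uma 0. Uma eliminated.
Round 2: Priya 13, Alice 27, Yara 13, Dev 22, Wendy 8. Wendy eliminated.
Round 3: Priya 21, Alice 27, Yara 13, Dev 22. Yara eliminated.
Round 4: Priya 21, Alice 27, Dev 35. Priya eliminated.
Round 5: Alice 40, Dev 43. Dev has a majority (≥42).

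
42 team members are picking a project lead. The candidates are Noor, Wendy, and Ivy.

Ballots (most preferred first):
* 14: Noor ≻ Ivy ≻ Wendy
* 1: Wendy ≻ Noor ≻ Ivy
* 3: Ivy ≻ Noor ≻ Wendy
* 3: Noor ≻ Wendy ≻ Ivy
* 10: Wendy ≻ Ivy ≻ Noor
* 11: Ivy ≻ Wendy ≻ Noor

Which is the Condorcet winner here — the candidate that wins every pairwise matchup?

Ivy vs Noor: 24–18
Ivy vs Wendy: 28–14
Ivy beats every other candidate.

Ivy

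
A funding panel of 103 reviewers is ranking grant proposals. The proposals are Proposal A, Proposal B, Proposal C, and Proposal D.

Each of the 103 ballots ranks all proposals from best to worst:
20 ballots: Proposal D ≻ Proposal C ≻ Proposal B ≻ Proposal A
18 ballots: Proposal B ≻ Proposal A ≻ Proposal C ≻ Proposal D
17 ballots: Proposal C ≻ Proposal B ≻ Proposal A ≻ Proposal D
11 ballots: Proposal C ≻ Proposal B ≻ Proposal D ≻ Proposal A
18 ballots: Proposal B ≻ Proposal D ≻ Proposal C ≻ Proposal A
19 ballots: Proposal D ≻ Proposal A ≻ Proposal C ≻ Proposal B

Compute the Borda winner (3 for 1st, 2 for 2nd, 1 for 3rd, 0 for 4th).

Proposal B

Proposal A: 20×0 + 18×2 + 17×1 + 11×0 + 18×0 + 19×2 = 91
Proposal B: 20×1 + 18×3 + 17×2 + 11×2 + 18×3 + 19×0 = 184
Proposal C: 20×2 + 18×1 + 17×3 + 11×3 + 18×1 + 19×1 = 179
Proposal D: 20×3 + 18×0 + 17×0 + 11×1 + 18×2 + 19×3 = 164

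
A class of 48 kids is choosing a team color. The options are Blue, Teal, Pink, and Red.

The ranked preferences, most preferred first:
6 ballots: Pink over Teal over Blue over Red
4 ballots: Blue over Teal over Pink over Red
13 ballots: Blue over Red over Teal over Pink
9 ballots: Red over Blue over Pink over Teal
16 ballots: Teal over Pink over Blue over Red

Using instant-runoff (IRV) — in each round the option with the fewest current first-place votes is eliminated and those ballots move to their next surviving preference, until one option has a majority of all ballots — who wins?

Blue

Round 1: Blue 17, Teal 16, Pink 6, Red 9. Pink eliminated.
Round 2: Blue 17, Teal 22, Red 9. Red eliminated.
Round 3: Blue 26, Teal 22. Blue has a majority (≥25).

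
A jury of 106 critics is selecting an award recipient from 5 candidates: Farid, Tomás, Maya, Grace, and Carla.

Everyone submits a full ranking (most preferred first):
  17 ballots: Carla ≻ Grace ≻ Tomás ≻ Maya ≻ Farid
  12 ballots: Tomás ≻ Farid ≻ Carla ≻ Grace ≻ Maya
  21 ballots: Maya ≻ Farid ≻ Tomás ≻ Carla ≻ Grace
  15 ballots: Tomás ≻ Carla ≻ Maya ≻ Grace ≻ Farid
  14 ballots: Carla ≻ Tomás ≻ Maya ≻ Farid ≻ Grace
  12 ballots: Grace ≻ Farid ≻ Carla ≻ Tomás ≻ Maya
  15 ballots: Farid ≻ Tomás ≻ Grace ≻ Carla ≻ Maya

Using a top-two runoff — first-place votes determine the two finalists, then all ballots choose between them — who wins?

Tomás

Round 1 first-place votes: Farid 15, Tomás 27, Maya 21, Grace 12, Carla 31. Carla and Tomás advance.
Runoff: Carla is ranked above Tomás on 43 ballots, Tomás above Carla on 63.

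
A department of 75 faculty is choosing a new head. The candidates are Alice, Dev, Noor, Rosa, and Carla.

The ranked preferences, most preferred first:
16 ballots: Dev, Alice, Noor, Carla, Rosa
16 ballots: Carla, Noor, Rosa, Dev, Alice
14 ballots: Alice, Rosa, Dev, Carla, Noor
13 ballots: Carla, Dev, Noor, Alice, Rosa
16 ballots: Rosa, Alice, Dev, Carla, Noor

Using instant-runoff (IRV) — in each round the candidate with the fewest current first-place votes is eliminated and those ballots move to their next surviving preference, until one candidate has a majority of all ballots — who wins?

Carla

Round 1: Alice 14, Dev 16, Noor 0, Rosa 16, Carla 29. Noor eliminated.
Round 2: Alice 14, Dev 16, Rosa 16, Carla 29. Alice eliminated.
Round 3: Dev 16, Rosa 30, Carla 29. Dev eliminated.
Round 4: Rosa 30, Carla 45. Carla has a majority (≥38).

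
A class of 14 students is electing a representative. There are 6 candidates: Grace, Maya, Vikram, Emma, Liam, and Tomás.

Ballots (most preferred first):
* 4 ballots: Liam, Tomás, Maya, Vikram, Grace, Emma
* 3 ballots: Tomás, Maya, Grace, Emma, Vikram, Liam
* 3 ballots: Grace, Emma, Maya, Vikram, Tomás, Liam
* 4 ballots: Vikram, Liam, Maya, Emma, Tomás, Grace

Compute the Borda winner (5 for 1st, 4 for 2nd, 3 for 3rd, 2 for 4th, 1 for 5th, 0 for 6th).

Grace: 4×1 + 3×3 + 3×5 + 4×0 = 28
Maya: 4×3 + 3×4 + 3×3 + 4×3 = 45
Vikram: 4×2 + 3×1 + 3×2 + 4×5 = 37
Emma: 4×0 + 3×2 + 3×4 + 4×2 = 26
Liam: 4×5 + 3×0 + 3×0 + 4×4 = 36
Tomás: 4×4 + 3×5 + 3×1 + 4×1 = 38

Maya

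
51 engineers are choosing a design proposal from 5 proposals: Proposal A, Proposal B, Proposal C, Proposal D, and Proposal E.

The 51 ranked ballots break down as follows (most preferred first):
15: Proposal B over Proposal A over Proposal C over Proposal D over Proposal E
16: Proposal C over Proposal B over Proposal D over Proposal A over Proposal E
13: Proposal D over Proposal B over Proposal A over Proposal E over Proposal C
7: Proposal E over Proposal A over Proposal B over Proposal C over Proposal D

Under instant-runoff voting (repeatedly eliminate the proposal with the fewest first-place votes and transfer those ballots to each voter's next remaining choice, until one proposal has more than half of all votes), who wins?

Proposal B

Round 1: Proposal A 0, Proposal B 15, Proposal C 16, Proposal D 13, Proposal E 7. Proposal A eliminated.
Round 2: Proposal B 15, Proposal C 16, Proposal D 13, Proposal E 7. Proposal E eliminated.
Round 3: Proposal B 22, Proposal C 16, Proposal D 13. Proposal D eliminated.
Round 4: Proposal B 35, Proposal C 16. Proposal B has a majority (≥26).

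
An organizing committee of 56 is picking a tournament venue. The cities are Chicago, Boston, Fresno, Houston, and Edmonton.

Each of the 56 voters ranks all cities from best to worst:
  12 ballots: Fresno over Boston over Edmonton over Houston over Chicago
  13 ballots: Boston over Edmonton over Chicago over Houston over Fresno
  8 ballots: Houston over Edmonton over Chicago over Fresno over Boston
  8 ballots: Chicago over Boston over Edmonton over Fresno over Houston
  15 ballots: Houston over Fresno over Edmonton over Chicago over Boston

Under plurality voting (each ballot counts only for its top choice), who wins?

First-place votes: Chicago 8, Boston 13, Fresno 12, Houston 23, Edmonton 0.

Houston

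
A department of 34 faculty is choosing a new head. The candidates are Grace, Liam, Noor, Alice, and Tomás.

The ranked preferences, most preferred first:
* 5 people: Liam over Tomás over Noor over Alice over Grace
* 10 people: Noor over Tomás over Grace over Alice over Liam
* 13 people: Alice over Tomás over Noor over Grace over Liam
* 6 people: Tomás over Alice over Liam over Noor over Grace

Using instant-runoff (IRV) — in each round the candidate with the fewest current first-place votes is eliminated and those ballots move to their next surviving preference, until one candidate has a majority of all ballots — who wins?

Tomás

Round 1: Grace 0, Liam 5, Noor 10, Alice 13, Tomás 6. Grace eliminated.
Round 2: Liam 5, Noor 10, Alice 13, Tomás 6. Liam eliminated.
Round 3: Noor 10, Alice 13, Tomás 11. Noor eliminated.
Round 4: Alice 13, Tomás 21. Tomás has a majority (≥18).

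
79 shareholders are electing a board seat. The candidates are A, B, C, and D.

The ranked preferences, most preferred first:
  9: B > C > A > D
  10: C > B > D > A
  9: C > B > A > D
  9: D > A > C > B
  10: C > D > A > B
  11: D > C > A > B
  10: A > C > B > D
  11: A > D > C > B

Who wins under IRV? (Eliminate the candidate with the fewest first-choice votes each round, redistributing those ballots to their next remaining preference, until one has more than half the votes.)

Round 1: A 21, B 9, C 29, D 20. B eliminated.
Round 2: A 21, C 38, D 20. D eliminated.
Round 3: A 30, C 49. C has a majority (≥40).

C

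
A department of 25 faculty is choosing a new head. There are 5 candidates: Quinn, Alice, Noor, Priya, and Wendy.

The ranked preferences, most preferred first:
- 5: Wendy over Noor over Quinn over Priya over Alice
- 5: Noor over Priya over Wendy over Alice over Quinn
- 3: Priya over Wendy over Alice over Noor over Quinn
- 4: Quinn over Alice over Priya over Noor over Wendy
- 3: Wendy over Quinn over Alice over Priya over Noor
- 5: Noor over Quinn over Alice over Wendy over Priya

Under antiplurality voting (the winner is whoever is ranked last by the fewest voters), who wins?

Noor

Last-place votes: Quinn 8, Alice 5, Noor 3, Priya 5, Wendy 4.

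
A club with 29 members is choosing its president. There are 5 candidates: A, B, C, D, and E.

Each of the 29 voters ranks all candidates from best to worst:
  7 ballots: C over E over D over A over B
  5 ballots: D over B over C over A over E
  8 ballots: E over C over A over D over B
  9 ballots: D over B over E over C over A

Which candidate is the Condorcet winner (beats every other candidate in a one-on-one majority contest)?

E vs A: 24–5
E vs B: 15–14
E vs C: 17–12
E vs D: 15–14
E beats every other candidate.

E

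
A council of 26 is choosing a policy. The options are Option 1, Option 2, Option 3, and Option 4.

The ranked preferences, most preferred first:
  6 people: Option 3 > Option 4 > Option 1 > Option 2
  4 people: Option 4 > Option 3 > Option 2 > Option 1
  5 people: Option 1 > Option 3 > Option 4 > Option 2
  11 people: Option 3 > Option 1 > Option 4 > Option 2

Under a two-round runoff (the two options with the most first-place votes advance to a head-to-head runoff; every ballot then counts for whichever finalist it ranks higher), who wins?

Option 3

Round 1 first-place votes: Option 1 5, Option 2 0, Option 3 17, Option 4 4. Option 3 and Option 1 advance.
Runoff: Option 3 is ranked above Option 1 on 21 ballots, Option 1 above Option 3 on 5.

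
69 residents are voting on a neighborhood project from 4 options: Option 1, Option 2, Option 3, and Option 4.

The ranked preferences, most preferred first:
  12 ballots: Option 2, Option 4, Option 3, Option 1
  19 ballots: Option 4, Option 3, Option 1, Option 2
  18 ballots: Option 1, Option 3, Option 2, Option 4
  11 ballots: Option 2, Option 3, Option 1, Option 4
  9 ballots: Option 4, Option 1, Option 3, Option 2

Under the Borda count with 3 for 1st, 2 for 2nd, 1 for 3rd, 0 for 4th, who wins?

Option 3

Option 1: 12×0 + 19×1 + 18×3 + 11×1 + 9×2 = 102
Option 2: 12×3 + 19×0 + 18×1 + 11×3 + 9×0 = 87
Option 3: 12×1 + 19×2 + 18×2 + 11×2 + 9×1 = 117
Option 4: 12×2 + 19×3 + 18×0 + 11×0 + 9×3 = 108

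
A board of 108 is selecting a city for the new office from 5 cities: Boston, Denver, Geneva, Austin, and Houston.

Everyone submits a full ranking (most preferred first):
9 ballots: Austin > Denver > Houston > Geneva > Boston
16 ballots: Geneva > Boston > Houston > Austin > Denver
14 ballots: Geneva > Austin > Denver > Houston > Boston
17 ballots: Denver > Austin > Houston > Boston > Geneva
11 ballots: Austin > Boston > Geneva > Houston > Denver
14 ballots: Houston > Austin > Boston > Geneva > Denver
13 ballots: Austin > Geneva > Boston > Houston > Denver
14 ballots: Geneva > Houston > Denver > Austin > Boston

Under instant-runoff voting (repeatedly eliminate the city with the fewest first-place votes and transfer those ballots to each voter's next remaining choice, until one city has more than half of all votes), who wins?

Round 1: Boston 0, Denver 17, Geneva 44, Austin 33, Houston 14. Boston eliminated.
Round 2: Denver 17, Geneva 44, Austin 33, Houston 14. Houston eliminated.
Round 3: Denver 17, Geneva 44, Austin 47. Denver eliminated.
Round 4: Geneva 44, Austin 64. Austin has a majority (≥55).

Austin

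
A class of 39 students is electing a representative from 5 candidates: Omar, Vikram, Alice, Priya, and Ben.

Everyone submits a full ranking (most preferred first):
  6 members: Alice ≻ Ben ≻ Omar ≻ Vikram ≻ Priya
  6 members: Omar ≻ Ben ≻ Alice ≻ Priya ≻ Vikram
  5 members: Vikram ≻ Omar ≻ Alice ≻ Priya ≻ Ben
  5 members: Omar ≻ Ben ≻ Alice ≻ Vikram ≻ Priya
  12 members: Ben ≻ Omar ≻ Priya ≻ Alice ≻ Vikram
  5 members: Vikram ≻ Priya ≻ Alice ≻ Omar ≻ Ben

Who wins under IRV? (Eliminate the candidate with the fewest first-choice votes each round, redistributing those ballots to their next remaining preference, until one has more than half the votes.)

Omar

Round 1: Omar 11, Vikram 10, Alice 6, Priya 0, Ben 12. Priya eliminated.
Round 2: Omar 11, Vikram 10, Alice 6, Ben 12. Alice eliminated.
Round 3: Omar 11, Vikram 10, Ben 18. Vikram eliminated.
Round 4: Omar 21, Ben 18. Omar has a majority (≥20).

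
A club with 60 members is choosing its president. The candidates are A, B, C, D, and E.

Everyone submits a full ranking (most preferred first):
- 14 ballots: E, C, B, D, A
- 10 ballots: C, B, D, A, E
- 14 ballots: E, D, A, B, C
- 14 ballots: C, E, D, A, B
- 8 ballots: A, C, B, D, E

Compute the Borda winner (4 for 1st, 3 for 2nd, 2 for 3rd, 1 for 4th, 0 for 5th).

A: 14×0 + 10×1 + 14×2 + 14×1 + 8×4 = 84
B: 14×2 + 10×3 + 14×1 + 14×0 + 8×2 = 88
C: 14×3 + 10×4 + 14×0 + 14×4 + 8×3 = 162
D: 14×1 + 10×2 + 14×3 + 14×2 + 8×1 = 112
E: 14×4 + 10×0 + 14×4 + 14×3 + 8×0 = 154

C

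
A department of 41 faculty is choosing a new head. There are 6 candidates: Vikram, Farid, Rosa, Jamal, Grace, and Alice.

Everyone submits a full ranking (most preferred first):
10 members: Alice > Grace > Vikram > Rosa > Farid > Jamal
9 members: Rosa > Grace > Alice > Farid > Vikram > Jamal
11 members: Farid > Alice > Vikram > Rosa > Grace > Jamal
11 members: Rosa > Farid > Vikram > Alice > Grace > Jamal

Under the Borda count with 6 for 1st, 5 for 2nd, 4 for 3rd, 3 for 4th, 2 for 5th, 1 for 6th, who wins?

Vikram: 10×4 + 9×2 + 11×4 + 11×4 = 146
Farid: 10×2 + 9×3 + 11×6 + 11×5 = 168
Rosa: 10×3 + 9×6 + 11×3 + 11×6 = 183
Jamal: 10×1 + 9×1 + 11×1 + 11×1 = 41
Grace: 10×5 + 9×5 + 11×2 + 11×2 = 139
Alice: 10×6 + 9×4 + 11×5 + 11×3 = 184

Alice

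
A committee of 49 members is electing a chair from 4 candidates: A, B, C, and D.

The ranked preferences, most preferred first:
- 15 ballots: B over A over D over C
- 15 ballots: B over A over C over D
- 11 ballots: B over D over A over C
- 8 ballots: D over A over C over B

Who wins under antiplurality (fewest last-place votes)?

Last-place votes: A 0, B 8, C 26, D 15.

A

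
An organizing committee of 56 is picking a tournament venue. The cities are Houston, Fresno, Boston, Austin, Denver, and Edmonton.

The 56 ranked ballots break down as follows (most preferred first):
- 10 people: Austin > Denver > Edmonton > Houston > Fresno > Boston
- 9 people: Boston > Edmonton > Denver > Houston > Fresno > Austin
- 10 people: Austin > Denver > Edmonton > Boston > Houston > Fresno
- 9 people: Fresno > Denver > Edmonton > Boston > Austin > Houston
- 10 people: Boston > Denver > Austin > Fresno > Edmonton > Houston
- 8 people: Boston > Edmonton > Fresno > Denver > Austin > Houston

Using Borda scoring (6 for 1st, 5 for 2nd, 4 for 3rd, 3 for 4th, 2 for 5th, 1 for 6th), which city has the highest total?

Denver

Houston: 10×3 + 9×3 + 10×2 + 9×1 + 10×1 + 8×1 = 104
Fresno: 10×2 + 9×2 + 10×1 + 9×6 + 10×3 + 8×4 = 164
Boston: 10×1 + 9×6 + 10×3 + 9×3 + 10×6 + 8×6 = 229
Austin: 10×6 + 9×1 + 10×6 + 9×2 + 10×4 + 8×2 = 203
Denver: 10×5 + 9×4 + 10×5 + 9×5 + 10×5 + 8×3 = 255
Edmonton: 10×4 + 9×5 + 10×4 + 9×4 + 10×2 + 8×5 = 221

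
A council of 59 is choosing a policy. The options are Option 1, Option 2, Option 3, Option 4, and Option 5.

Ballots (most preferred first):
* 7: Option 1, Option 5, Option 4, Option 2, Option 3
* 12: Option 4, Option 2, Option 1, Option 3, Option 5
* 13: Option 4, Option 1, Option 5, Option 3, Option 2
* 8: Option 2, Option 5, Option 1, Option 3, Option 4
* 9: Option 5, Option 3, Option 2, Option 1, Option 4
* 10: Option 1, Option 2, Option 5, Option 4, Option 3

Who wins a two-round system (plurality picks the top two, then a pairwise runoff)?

Round 1 first-place votes: Option 1 17, Option 2 8, Option 3 0, Option 4 25, Option 5 9. Option 4 and Option 1 advance.
Runoff: Option 4 is ranked above Option 1 on 25 ballots, Option 1 above Option 4 on 34.

Option 1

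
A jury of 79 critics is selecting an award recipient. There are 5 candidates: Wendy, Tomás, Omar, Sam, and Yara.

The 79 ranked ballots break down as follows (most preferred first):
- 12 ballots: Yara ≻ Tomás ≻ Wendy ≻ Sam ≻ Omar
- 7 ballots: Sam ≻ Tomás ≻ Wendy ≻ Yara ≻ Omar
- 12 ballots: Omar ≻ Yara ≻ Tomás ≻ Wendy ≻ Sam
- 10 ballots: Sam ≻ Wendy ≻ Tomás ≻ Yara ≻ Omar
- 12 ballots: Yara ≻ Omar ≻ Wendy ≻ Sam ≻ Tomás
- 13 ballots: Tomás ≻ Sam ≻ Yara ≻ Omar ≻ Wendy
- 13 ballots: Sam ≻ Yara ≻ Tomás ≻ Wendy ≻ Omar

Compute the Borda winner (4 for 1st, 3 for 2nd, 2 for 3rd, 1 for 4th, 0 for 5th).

Wendy: 12×2 + 7×2 + 12×1 + 10×3 + 12×2 + 13×0 + 13×1 = 117
Tomás: 12×3 + 7×3 + 12×2 + 10×2 + 12×0 + 13×4 + 13×2 = 179
Omar: 12×0 + 7×0 + 12×4 + 10×0 + 12×3 + 13×1 + 13×0 = 97
Sam: 12×1 + 7×4 + 12×0 + 10×4 + 12×1 + 13×3 + 13×4 = 183
Yara: 12×4 + 7×1 + 12×3 + 10×1 + 12×4 + 13×2 + 13×3 = 214

Yara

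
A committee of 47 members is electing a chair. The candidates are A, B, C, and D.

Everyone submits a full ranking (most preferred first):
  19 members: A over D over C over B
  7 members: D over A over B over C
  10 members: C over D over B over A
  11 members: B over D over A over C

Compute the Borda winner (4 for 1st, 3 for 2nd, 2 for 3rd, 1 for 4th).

A: 19×4 + 7×3 + 10×1 + 11×2 = 129
B: 19×1 + 7×2 + 10×2 + 11×4 = 97
C: 19×2 + 7×1 + 10×4 + 11×1 = 96
D: 19×3 + 7×4 + 10×3 + 11×3 = 148

D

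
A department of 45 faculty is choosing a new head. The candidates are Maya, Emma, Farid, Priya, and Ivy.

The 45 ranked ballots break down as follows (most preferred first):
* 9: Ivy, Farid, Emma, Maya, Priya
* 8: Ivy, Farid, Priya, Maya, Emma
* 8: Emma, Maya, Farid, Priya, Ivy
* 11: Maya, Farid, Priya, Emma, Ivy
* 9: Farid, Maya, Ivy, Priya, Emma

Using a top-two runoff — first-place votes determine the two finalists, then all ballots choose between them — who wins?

Maya

Round 1 first-place votes: Maya 11, Emma 8, Farid 9, Priya 0, Ivy 17. Ivy and Maya advance.
Runoff: Ivy is ranked above Maya on 17 ballots, Maya above Ivy on 28.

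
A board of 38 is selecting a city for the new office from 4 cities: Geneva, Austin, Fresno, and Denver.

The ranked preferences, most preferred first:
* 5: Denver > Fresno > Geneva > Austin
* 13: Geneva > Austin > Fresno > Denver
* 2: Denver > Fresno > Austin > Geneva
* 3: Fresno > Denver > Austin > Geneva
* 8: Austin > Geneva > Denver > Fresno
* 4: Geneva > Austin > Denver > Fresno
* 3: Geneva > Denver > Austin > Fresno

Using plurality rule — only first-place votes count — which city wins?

Geneva

First-place votes: Geneva 20, Austin 8, Fresno 3, Denver 7.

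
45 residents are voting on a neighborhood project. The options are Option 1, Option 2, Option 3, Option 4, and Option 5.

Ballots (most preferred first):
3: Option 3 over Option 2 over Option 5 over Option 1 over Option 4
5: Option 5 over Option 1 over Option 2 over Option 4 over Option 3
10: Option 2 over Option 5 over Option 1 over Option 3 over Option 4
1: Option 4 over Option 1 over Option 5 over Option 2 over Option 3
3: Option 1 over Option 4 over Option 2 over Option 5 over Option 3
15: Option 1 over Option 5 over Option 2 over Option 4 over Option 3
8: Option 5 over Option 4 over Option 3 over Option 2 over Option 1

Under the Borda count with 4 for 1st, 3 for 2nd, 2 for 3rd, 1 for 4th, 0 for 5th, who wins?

Option 1: 3×1 + 5×3 + 10×2 + 1×3 + 3×4 + 15×4 + 8×0 = 113
Option 2: 3×3 + 5×2 + 10×4 + 1×1 + 3×2 + 15×2 + 8×1 = 104
Option 3: 3×4 + 5×0 + 10×1 + 1×0 + 3×0 + 15×0 + 8×2 = 38
Option 4: 3×0 + 5×1 + 10×0 + 1×4 + 3×3 + 15×1 + 8×3 = 57
Option 5: 3×2 + 5×4 + 10×3 + 1×2 + 3×1 + 15×3 + 8×4 = 138

Option 5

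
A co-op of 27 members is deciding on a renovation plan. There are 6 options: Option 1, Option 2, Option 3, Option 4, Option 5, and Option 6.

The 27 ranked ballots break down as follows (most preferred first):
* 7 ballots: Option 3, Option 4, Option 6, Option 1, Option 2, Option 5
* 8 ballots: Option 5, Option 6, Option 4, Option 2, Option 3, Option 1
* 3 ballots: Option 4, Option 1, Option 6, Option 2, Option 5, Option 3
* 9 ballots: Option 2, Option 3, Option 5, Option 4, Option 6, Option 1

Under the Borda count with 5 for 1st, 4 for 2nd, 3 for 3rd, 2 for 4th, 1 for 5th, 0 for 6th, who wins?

Option 4

Option 1: 7×2 + 8×0 + 3×4 + 9×0 = 26
Option 2: 7×1 + 8×2 + 3×2 + 9×5 = 74
Option 3: 7×5 + 8×1 + 3×0 + 9×4 = 79
Option 4: 7×4 + 8×3 + 3×5 + 9×2 = 85
Option 5: 7×0 + 8×5 + 3×1 + 9×3 = 70
Option 6: 7×3 + 8×4 + 3×3 + 9×1 = 71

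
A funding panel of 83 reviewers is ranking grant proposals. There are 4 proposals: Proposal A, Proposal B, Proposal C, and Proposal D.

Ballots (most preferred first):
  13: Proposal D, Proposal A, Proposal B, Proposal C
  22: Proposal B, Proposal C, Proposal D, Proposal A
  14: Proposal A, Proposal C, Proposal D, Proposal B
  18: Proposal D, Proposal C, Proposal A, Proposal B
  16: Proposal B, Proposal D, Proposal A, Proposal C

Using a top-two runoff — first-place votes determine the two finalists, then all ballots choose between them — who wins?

Round 1 first-place votes: Proposal A 14, Proposal B 38, Proposal C 0, Proposal D 31. Proposal B and Proposal D advance.
Runoff: Proposal B is ranked above Proposal D on 38 ballots, Proposal D above Proposal B on 45.

Proposal D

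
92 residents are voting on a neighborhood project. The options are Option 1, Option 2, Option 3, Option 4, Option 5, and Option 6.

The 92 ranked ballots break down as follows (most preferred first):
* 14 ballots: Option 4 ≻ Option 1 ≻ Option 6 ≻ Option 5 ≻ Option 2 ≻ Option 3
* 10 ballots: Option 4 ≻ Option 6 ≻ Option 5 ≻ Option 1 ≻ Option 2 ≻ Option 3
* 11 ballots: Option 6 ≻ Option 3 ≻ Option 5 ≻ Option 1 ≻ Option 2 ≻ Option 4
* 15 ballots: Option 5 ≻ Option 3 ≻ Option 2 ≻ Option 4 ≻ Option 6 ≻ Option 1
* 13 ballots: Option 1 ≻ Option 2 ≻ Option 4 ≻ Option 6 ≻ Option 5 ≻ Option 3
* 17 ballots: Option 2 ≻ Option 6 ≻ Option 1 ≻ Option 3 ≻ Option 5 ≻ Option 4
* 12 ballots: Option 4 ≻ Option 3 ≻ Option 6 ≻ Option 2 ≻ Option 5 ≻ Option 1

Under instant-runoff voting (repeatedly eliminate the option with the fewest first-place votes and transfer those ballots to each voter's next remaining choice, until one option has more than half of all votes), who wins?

Option 2

Round 1: Option 1 13, Option 2 17, Option 3 0, Option 4 36, Option 5 15, Option 6 11. Option 3 eliminated.
Round 2: Option 1 13, Option 2 17, Option 4 36, Option 5 15, Option 6 11. Option 6 eliminated.
Round 3: Option 1 13, Option 2 17, Option 4 36, Option 5 26. Option 1 eliminated.
Round 4: Option 2 30, Option 4 36, Option 5 26. Option 5 eliminated.
Round 5: Option 2 56, Option 4 36. Option 2 has a majority (≥47).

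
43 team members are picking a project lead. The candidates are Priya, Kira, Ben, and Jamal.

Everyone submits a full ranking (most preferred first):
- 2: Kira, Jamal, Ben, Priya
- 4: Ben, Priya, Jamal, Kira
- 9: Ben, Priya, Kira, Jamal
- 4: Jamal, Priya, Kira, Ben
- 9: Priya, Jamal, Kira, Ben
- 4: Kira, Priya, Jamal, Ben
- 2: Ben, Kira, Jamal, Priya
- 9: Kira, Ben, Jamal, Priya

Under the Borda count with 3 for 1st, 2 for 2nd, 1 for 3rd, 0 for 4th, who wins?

Priya: 2×0 + 4×2 + 9×2 + 4×2 + 9×3 + 4×2 + 2×0 + 9×0 = 69
Kira: 2×3 + 4×0 + 9×1 + 4×1 + 9×1 + 4×3 + 2×2 + 9×3 = 71
Ben: 2×1 + 4×3 + 9×3 + 4×0 + 9×0 + 4×0 + 2×3 + 9×2 = 65
Jamal: 2×2 + 4×1 + 9×0 + 4×3 + 9×2 + 4×1 + 2×1 + 9×1 = 53

Kira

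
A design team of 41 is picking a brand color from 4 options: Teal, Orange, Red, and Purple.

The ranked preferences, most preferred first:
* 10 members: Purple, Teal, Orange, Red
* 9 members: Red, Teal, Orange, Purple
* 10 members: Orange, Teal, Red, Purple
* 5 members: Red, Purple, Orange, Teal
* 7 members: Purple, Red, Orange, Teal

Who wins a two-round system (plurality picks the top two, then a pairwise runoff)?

Red

Round 1 first-place votes: Teal 0, Orange 10, Red 14, Purple 17. Purple and Red advance.
Runoff: Purple is ranked above Red on 17 ballots, Red above Purple on 24.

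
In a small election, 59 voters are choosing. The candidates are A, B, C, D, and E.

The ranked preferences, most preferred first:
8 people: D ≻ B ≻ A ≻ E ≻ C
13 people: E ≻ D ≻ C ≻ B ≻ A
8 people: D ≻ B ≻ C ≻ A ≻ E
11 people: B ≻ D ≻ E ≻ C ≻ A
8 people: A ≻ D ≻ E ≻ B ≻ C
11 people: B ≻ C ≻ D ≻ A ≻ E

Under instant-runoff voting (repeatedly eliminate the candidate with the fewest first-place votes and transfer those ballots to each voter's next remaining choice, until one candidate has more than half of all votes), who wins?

Round 1: A 8, B 22, C 0, D 16, E 13. C eliminated.
Round 2: A 8, B 22, D 16, E 13. A eliminated.
Round 3: B 22, D 24, E 13. E eliminated.
Round 4: B 22, D 37. D has a majority (≥30).

D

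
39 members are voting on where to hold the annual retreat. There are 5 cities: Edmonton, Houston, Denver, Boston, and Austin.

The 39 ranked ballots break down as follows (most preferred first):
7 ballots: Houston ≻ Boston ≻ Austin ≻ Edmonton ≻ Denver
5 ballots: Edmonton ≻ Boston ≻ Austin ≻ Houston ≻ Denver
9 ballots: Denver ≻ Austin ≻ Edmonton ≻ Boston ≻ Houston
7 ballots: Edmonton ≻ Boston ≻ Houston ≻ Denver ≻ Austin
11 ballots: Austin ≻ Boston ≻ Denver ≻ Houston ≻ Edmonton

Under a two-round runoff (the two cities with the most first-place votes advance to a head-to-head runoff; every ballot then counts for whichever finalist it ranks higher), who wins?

Round 1 first-place votes: Edmonton 12, Houston 7, Denver 9, Boston 0, Austin 11. Edmonton and Austin advance.
Runoff: Edmonton is ranked above Austin on 12 ballots, Austin above Edmonton on 27.

Austin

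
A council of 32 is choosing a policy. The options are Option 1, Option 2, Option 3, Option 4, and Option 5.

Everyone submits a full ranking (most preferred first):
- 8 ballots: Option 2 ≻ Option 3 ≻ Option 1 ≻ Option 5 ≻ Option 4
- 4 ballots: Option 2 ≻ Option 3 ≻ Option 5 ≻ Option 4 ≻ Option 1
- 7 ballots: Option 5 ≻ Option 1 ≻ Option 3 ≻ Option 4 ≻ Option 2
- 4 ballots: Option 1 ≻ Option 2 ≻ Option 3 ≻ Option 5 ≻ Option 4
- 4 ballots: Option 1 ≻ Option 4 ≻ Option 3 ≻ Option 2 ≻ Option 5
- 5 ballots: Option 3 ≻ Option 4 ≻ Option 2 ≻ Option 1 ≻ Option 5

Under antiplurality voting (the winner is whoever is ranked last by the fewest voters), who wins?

Last-place votes: Option 1 4, Option 2 7, Option 3 0, Option 4 12, Option 5 9.

Option 3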